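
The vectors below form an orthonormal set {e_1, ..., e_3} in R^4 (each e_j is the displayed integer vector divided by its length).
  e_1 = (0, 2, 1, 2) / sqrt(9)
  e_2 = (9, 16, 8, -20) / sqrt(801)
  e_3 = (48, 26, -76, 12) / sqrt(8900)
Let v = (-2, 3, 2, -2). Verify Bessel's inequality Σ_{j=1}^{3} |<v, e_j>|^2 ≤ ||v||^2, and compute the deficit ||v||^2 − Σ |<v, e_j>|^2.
Σ |<v, e_j>|^2 = 381/25; ||v||^2 = 21; deficit = 144/25

Write each e_j = u_j / sqrt(<u_j, u_j>) where u_j is the displayed integer vector. Then <v, e_j> = <v, u_j> / sqrt(<u_j, u_j>), so |<v, e_j>|^2 = <v, u_j>^2 / <u_j, u_j>.
Coefficients: <v, e_1> = 4/sqrt(9), <v, e_2> = 86/sqrt(801), <v, e_3> = -194/sqrt(8900).
Square and sum: Σ |<v, e_j>|^2 = 381/25.
Compute ||v||^2 = v·v = 21.
Deficit = 21 − 381/25 = 144/25 ≥ 0, confirming Bessel's inequality. (The deficit equals ||v − Σ <v,e_j> e_j||^2, the squared distance from v to span{e_j}.)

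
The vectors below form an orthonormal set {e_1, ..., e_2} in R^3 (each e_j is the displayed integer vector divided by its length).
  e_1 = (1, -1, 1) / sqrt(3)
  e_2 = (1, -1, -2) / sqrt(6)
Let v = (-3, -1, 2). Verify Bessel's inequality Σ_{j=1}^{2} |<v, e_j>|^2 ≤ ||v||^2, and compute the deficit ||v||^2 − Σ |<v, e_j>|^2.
Σ |<v, e_j>|^2 = 6; ||v||^2 = 14; deficit = 8

Write each e_j = u_j / sqrt(<u_j, u_j>) where u_j is the displayed integer vector. Then <v, e_j> = <v, u_j> / sqrt(<u_j, u_j>), so |<v, e_j>|^2 = <v, u_j>^2 / <u_j, u_j>.
Coefficients: <v, e_1> = 0/sqrt(3), <v, e_2> = -6/sqrt(6).
Square and sum: Σ |<v, e_j>|^2 = 6.
Compute ||v||^2 = v·v = 14.
Deficit = 14 − 6 = 8 ≥ 0, confirming Bessel's inequality. (The deficit equals ||v − Σ <v,e_j> e_j||^2, the squared distance from v to span{e_j}.)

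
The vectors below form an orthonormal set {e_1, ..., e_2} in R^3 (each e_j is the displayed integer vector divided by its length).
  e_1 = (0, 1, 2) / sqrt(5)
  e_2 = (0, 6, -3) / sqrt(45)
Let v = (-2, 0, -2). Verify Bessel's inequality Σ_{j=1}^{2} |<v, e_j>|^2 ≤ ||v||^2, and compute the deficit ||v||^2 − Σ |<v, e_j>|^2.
Σ |<v, e_j>|^2 = 4; ||v||^2 = 8; deficit = 4

Write each e_j = u_j / sqrt(<u_j, u_j>) where u_j is the displayed integer vector. Then <v, e_j> = <v, u_j> / sqrt(<u_j, u_j>), so |<v, e_j>|^2 = <v, u_j>^2 / <u_j, u_j>.
Coefficients: <v, e_1> = -4/sqrt(5), <v, e_2> = 6/sqrt(45).
Square and sum: Σ |<v, e_j>|^2 = 4.
Compute ||v||^2 = v·v = 8.
Deficit = 8 − 4 = 4 ≥ 0, confirming Bessel's inequality. (The deficit equals ||v − Σ <v,e_j> e_j||^2, the squared distance from v to span{e_j}.)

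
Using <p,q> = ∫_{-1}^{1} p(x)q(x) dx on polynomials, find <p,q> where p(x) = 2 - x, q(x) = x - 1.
<p,q> = -14/3

Expand the product: p(x)·q(x) = -x^2 + 3*x - 2.
∫_{-1}^{1} of each monomial x^k gives [2/(k+1) if k even, 0 if k odd]. Integrating term-by-term (or equivalently evaluating the antiderivative F(x) = -x^3/3 + 3*x^2/2 - 2*x at the endpoints):
  F(1) − F(−1) = -5/6 − (23/6) = -14/3.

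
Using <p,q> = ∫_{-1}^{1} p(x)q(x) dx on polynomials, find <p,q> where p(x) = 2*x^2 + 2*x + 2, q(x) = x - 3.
<p,q> = -44/3

Expand the product: p(x)·q(x) = 2*x^3 - 4*x^2 - 4*x - 6.
∫_{-1}^{1} of each monomial x^k gives [2/(k+1) if k even, 0 if k odd]. Integrating term-by-term (or equivalently evaluating the antiderivative F(x) = x^4/2 - 4*x^3/3 - 2*x^2 - 6*x at the endpoints):
  F(1) − F(−1) = -53/6 − (35/6) = -44/3.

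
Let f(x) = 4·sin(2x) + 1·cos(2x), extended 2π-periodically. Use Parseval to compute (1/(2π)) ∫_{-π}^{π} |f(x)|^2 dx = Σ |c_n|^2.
Σ |c_n|^2 = 17/2

Expand |f|^2 and use orthogonality of {sin(nx), cos(mx)} on [-π, π]:
  ∫_{-π}^{π} sin(nx)^2 dx = π, ∫ cos(mx)^2 dx = π, and cross terms integrate to 0.
So ∫_{-π}^{π} f(x)^2 dx = 4^2 · π + 1^2 · π = (16 + 1)π.
Divide by 2π: (16 + 1)/2 = 17/2.
By Parseval, this equals Σ |c_n|^2.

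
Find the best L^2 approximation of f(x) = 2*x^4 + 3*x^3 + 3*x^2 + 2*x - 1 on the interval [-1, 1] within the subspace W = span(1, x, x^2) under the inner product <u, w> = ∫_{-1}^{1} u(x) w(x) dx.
g(x) = 33*x^2/7 + 19*x/5 - 41/35

The best approximation g ∈ W is the orthogonal projection of f onto W. Writing g = a_0 + a_1 x + a_2 x^2, the coefficients solve the normal equations G · a = b where
  G_{ij} = <φ_i, φ_j> and b_i = <f, φ_i>, with φ_0 = 1, φ_1 = x, φ_2 = x^2.
G =
  [2, 0, 2/3]
  [0, 2/3, 0]
  [2/3, 0, 2/5],
b = (4/5, 38/15, 116/105).
Solving gives a_0 = -41/35, a_1 = 19/5, a_2 = 33/7, so
  g(x) = 33*x^2/7 + 19*x/5 - 41/35.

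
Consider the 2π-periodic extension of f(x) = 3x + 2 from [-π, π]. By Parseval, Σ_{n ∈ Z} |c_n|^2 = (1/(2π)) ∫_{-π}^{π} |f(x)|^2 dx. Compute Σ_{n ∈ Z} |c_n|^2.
Σ |c_n|^2 = 3π^2 + 4

Expand and integrate term by term over [-π, π]:
  ∫ (3x)^2 dx = 9·(2π^3/3); ∫ 2·3·(2)·x dx = 0 (odd integrand); ∫ 2^2 dx = 4·2π.
So (1/(2π)) ∫_{-π}^{π} (3x + 2)^2 dx = 9π^2/3 + 4 = 3π^2 + 4.
Parseval ⇒ Σ |c_n|^2 = 3π^2 + 4.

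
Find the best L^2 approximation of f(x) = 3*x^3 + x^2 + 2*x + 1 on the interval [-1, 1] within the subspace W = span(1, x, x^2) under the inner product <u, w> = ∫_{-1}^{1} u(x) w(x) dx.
g(x) = x^2 + 19*x/5 + 1

The best approximation g ∈ W is the orthogonal projection of f onto W. Writing g = a_0 + a_1 x + a_2 x^2, the coefficients solve the normal equations G · a = b where
  G_{ij} = <φ_i, φ_j> and b_i = <f, φ_i>, with φ_0 = 1, φ_1 = x, φ_2 = x^2.
G =
  [2, 0, 2/3]
  [0, 2/3, 0]
  [2/3, 0, 2/5],
b = (8/3, 38/15, 16/15).
Solving gives a_0 = 1, a_1 = 19/5, a_2 = 1, so
  g(x) = x^2 + 19*x/5 + 1.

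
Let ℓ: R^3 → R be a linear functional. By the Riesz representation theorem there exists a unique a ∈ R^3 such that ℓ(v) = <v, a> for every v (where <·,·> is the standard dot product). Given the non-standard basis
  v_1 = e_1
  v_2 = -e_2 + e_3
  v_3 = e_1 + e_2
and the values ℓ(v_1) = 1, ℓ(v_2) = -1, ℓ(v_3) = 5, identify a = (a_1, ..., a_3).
a = (1, 4, 3)

Write a = (a_1, ..., a_3) in the standard basis. For each basis vector v_i, ℓ(v_i) = <v_i, a> is a linear equation in the a_j's. Collect the n equations into a matrix system V a = ℓ, where row i of V is v_i (expressed in the standard basis). Since V is invertible (lower-triangular with 1s on the diagonal, up to permutation), solve by back-substitution:
  V =
[[1, 0, 0],
 [0, -1, 1],
 [1, 1, 0]]
  V a = (1, -1, 5)
Solving gives a = (1, 4, 3).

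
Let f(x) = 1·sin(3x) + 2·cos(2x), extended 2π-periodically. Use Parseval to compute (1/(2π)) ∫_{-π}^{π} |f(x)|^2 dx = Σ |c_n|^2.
Σ |c_n|^2 = 5/2

Expand |f|^2 and use orthogonality of {sin(nx), cos(mx)} on [-π, π]:
  ∫_{-π}^{π} sin(nx)^2 dx = π, ∫ cos(mx)^2 dx = π, and cross terms integrate to 0.
So ∫_{-π}^{π} f(x)^2 dx = 1^2 · π + 2^2 · π = (1 + 4)π.
Divide by 2π: (1 + 4)/2 = 5/2.
By Parseval, this equals Σ |c_n|^2.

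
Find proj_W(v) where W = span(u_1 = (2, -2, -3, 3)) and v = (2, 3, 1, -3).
proj_W(v) = (-14/13, 14/13, 21/13, -21/13)

Set up U = [u_1 | ... | u_1] ∈ R^(4×1). The projector onto W = col(U) is P = U (U^T U)^(-1) U^T.
Compute U^T U =
  [26],
and U^T v = (-14).
Solve U^T U · c = U^T v for the coefficients: c = (-7/13). The projection is proj_W(v) = U c.
Check: (v - proj_W(v)) · u_1 = 0  (should be 0).
Result: proj_W(v) = (-14/13, 14/13, 21/13, -21/13).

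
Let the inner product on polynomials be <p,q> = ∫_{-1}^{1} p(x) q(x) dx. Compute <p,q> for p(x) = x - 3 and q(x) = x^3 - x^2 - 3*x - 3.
<p,q> = 92/5

Expand the product: p(x)·q(x) = x^4 - 4*x^3 + 6*x + 9.
∫_{-1}^{1} of each monomial x^k gives [2/(k+1) if k even, 0 if k odd]. Integrating term-by-term (or equivalently evaluating the antiderivative F(x) = x^5/5 - x^4 + 3*x^2 + 9*x at the endpoints):
  F(1) − F(−1) = 56/5 − (-36/5) = 92/5.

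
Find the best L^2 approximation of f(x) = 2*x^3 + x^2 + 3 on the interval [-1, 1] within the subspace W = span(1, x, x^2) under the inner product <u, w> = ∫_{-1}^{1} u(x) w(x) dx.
g(x) = x^2 + 6*x/5 + 3

The best approximation g ∈ W is the orthogonal projection of f onto W. Writing g = a_0 + a_1 x + a_2 x^2, the coefficients solve the normal equations G · a = b where
  G_{ij} = <φ_i, φ_j> and b_i = <f, φ_i>, with φ_0 = 1, φ_1 = x, φ_2 = x^2.
G =
  [2, 0, 2/3]
  [0, 2/3, 0]
  [2/3, 0, 2/5],
b = (20/3, 4/5, 12/5).
Solving gives a_0 = 3, a_1 = 6/5, a_2 = 1, so
  g(x) = x^2 + 6*x/5 + 3.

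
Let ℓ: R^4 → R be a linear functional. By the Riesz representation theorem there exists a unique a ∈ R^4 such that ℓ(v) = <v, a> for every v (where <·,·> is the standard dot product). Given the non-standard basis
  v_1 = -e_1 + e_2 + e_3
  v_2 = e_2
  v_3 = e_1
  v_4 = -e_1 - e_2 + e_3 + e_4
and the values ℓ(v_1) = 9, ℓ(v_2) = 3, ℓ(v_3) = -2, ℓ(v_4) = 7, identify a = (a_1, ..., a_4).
a = (-2, 3, 4, 4)

Write a = (a_1, ..., a_4) in the standard basis. For each basis vector v_i, ℓ(v_i) = <v_i, a> is a linear equation in the a_j's. Collect the n equations into a matrix system V a = ℓ, where row i of V is v_i (expressed in the standard basis). Since V is invertible (lower-triangular with 1s on the diagonal, up to permutation), solve by back-substitution:
  V =
[[-1, 1, 1, 0],
 [0, 1, 0, 0],
 [1, 0, 0, 0],
 [-1, -1, 1, 1]]
  V a = (9, 3, -2, 7)
Solving gives a = (-2, 3, 4, 4).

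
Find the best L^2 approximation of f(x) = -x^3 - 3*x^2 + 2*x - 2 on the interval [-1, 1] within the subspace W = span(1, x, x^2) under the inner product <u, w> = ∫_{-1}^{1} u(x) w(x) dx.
g(x) = -3*x^2 + 7*x/5 - 2

The best approximation g ∈ W is the orthogonal projection of f onto W. Writing g = a_0 + a_1 x + a_2 x^2, the coefficients solve the normal equations G · a = b where
  G_{ij} = <φ_i, φ_j> and b_i = <f, φ_i>, with φ_0 = 1, φ_1 = x, φ_2 = x^2.
G =
  [2, 0, 2/3]
  [0, 2/3, 0]
  [2/3, 0, 2/5],
b = (-6, 14/15, -38/15).
Solving gives a_0 = -2, a_1 = 7/5, a_2 = -3, so
  g(x) = -3*x^2 + 7*x/5 - 2.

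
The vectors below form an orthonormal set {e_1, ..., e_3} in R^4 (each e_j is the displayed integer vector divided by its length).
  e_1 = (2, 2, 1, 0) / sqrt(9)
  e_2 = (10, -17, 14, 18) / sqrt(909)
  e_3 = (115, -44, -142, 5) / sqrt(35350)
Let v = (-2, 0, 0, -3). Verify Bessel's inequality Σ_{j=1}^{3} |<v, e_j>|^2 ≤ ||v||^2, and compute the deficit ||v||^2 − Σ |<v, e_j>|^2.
Σ |<v, e_j>|^2 = 19/2; ||v||^2 = 13; deficit = 7/2

Write each e_j = u_j / sqrt(<u_j, u_j>) where u_j is the displayed integer vector. Then <v, e_j> = <v, u_j> / sqrt(<u_j, u_j>), so |<v, e_j>|^2 = <v, u_j>^2 / <u_j, u_j>.
Coefficients: <v, e_1> = -4/sqrt(9), <v, e_2> = -74/sqrt(909), <v, e_3> = -245/sqrt(35350).
Square and sum: Σ |<v, e_j>|^2 = 19/2.
Compute ||v||^2 = v·v = 13.
Deficit = 13 − 19/2 = 7/2 ≥ 0, confirming Bessel's inequality. (The deficit equals ||v − Σ <v,e_j> e_j||^2, the squared distance from v to span{e_j}.)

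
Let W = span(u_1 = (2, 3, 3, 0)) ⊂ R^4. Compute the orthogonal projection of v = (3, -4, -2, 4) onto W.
proj_W(v) = (-12/11, -18/11, -18/11, 0)

Set up U = [u_1 | ... | u_1] ∈ R^(4×1). The projector onto W = col(U) is P = U (U^T U)^(-1) U^T.
Compute U^T U =
  [22],
and U^T v = (-12).
Solve U^T U · c = U^T v for the coefficients: c = (-6/11). The projection is proj_W(v) = U c.
Check: (v - proj_W(v)) · u_1 = 0  (should be 0).
Result: proj_W(v) = (-12/11, -18/11, -18/11, 0).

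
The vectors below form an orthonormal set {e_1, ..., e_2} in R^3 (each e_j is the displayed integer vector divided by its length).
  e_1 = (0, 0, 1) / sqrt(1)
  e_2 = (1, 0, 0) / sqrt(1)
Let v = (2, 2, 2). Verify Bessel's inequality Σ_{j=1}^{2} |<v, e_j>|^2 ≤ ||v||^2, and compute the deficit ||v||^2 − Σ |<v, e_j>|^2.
Σ |<v, e_j>|^2 = 8; ||v||^2 = 12; deficit = 4

Write each e_j = u_j / sqrt(<u_j, u_j>) where u_j is the displayed integer vector. Then <v, e_j> = <v, u_j> / sqrt(<u_j, u_j>), so |<v, e_j>|^2 = <v, u_j>^2 / <u_j, u_j>.
Coefficients: <v, e_1> = 2/sqrt(1), <v, e_2> = 2/sqrt(1).
Square and sum: Σ |<v, e_j>|^2 = 8.
Compute ||v||^2 = v·v = 12.
Deficit = 12 − 8 = 4 ≥ 0, confirming Bessel's inequality. (The deficit equals ||v − Σ <v,e_j> e_j||^2, the squared distance from v to span{e_j}.)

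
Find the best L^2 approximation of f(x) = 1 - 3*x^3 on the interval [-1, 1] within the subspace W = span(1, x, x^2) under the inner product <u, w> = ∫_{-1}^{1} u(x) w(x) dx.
g(x) = 1 - 9*x/5

The best approximation g ∈ W is the orthogonal projection of f onto W. Writing g = a_0 + a_1 x + a_2 x^2, the coefficients solve the normal equations G · a = b where
  G_{ij} = <φ_i, φ_j> and b_i = <f, φ_i>, with φ_0 = 1, φ_1 = x, φ_2 = x^2.
G =
  [2, 0, 2/3]
  [0, 2/3, 0]
  [2/3, 0, 2/5],
b = (2, -6/5, 2/3).
Solving gives a_0 = 1, a_1 = -9/5, a_2 = 0, so
  g(x) = 1 - 9*x/5.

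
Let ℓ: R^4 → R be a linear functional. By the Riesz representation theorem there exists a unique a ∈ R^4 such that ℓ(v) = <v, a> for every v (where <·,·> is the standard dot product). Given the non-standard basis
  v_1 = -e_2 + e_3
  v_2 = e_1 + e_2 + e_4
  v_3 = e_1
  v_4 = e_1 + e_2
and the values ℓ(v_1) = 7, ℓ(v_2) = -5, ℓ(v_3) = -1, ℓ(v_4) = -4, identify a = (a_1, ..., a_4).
a = (-1, -3, 4, -1)

Write a = (a_1, ..., a_4) in the standard basis. For each basis vector v_i, ℓ(v_i) = <v_i, a> is a linear equation in the a_j's. Collect the n equations into a matrix system V a = ℓ, where row i of V is v_i (expressed in the standard basis). Since V is invertible (lower-triangular with 1s on the diagonal, up to permutation), solve by back-substitution:
  V =
[[0, -1, 1, 0],
 [1, 1, 0, 1],
 [1, 0, 0, 0],
 [1, 1, 0, 0]]
  V a = (7, -5, -1, -4)
Solving gives a = (-1, -3, 4, -1).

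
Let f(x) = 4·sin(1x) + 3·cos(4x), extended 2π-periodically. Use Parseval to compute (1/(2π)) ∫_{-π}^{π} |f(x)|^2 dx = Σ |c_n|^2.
Σ |c_n|^2 = 25/2

Expand |f|^2 and use orthogonality of {sin(nx), cos(mx)} on [-π, π]:
  ∫_{-π}^{π} sin(nx)^2 dx = π, ∫ cos(mx)^2 dx = π, and cross terms integrate to 0.
So ∫_{-π}^{π} f(x)^2 dx = 4^2 · π + 3^2 · π = (16 + 9)π.
Divide by 2π: (16 + 9)/2 = 25/2.
By Parseval, this equals Σ |c_n|^2.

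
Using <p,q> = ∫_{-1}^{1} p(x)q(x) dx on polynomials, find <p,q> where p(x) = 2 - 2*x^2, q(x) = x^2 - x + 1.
<p,q> = 16/5

Expand the product: p(x)·q(x) = -2*x^4 + 2*x^3 - 2*x + 2.
∫_{-1}^{1} of each monomial x^k gives [2/(k+1) if k even, 0 if k odd]. Integrating term-by-term (or equivalently evaluating the antiderivative F(x) = -2*x^5/5 + x^4/2 - x^2 + 2*x at the endpoints):
  F(1) − F(−1) = 11/10 − (-21/10) = 16/5.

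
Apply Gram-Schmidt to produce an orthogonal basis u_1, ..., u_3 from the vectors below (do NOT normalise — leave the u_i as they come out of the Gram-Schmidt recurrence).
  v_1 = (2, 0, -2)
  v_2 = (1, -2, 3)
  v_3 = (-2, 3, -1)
Orthogonal basis:
  u_1 = (2, 0, -2)
  u_2 = (2, -2, 2)
  u_3 = (1/2, 1, 1/2)

Apply the Gram-Schmidt recurrence
  u_1 = v_1
  u_i = v_i − Σ_{j<i} ((v_i · u_j) / (u_j · u_j)) · u_j.

Step by step this gives:
  u_1 = (2, 0, -2)
  u_2 = (2, -2, 2)
  u_3 = (1/2, 1, 1/2)

Orthogonality check:
  u_2 · u_1 = 0 (should be 0)
  u_3 · u_1 = 0 (should be 0)
  u_3 · u_2 = 0 (should be 0)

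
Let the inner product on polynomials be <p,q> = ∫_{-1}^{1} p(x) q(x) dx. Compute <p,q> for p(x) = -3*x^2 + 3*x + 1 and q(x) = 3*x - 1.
<p,q> = 6

Expand the product: p(x)·q(x) = -9*x^3 + 12*x^2 - 1.
∫_{-1}^{1} of each monomial x^k gives [2/(k+1) if k even, 0 if k odd]. Integrating term-by-term (or equivalently evaluating the antiderivative F(x) = -9*x^4/4 + 4*x^3 - x at the endpoints):
  F(1) − F(−1) = 3/4 − (-21/4) = 6.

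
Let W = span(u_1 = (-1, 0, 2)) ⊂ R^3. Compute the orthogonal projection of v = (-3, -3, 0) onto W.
proj_W(v) = (-3/5, 0, 6/5)

Set up U = [u_1 | ... | u_1] ∈ R^(3×1). The projector onto W = col(U) is P = U (U^T U)^(-1) U^T.
Compute U^T U =
  [5],
and U^T v = (3).
Solve U^T U · c = U^T v for the coefficients: c = (3/5). The projection is proj_W(v) = U c.
Check: (v - proj_W(v)) · u_1 = 0  (should be 0).
Result: proj_W(v) = (-3/5, 0, 6/5).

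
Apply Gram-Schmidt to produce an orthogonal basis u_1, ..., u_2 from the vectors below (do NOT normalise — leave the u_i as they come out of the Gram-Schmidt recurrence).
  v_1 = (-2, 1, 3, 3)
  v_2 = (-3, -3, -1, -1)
Orthogonal basis:
  u_1 = (-2, 1, 3, 3)
  u_2 = (-75/23, -66/23, -14/23, -14/23)

Apply the Gram-Schmidt recurrence
  u_1 = v_1
  u_i = v_i − Σ_{j<i} ((v_i · u_j) / (u_j · u_j)) · u_j.

Step by step this gives:
  u_1 = (-2, 1, 3, 3)
  u_2 = (-75/23, -66/23, -14/23, -14/23)

Orthogonality check:
  u_2 · u_1 = 0 (should be 0)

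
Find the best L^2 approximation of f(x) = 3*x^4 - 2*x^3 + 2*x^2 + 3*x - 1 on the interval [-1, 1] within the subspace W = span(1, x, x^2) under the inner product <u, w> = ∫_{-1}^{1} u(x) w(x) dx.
g(x) = 32*x^2/7 + 9*x/5 - 44/35

The best approximation g ∈ W is the orthogonal projection of f onto W. Writing g = a_0 + a_1 x + a_2 x^2, the coefficients solve the normal equations G · a = b where
  G_{ij} = <φ_i, φ_j> and b_i = <f, φ_i>, with φ_0 = 1, φ_1 = x, φ_2 = x^2.
G =
  [2, 0, 2/3]
  [0, 2/3, 0]
  [2/3, 0, 2/5],
b = (8/15, 6/5, 104/105).
Solving gives a_0 = -44/35, a_1 = 9/5, a_2 = 32/7, so
  g(x) = 32*x^2/7 + 9*x/5 - 44/35.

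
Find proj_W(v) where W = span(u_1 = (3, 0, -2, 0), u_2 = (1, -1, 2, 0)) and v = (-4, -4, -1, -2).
proj_W(v) = (-222/77, 36/77, 52/77, 0)

Set up U = [u_1 | ... | u_2] ∈ R^(4×2). The projector onto W = col(U) is P = U (U^T U)^(-1) U^T.
Compute U^T U =
  [13, -1]
  [-1, 6],
and U^T v = (-10, -2).
Solve U^T U · c = U^T v for the coefficients: c = (-62/77, -36/77). The projection is proj_W(v) = U c.
Check: (v - proj_W(v)) · u_1 = 0  (should be 0).
Check: (v - proj_W(v)) · u_2 = 0  (should be 0).
Result: proj_W(v) = (-222/77, 36/77, 52/77, 0).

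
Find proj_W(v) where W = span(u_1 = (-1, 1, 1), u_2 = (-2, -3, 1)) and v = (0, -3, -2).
proj_W(v) = (2/3, -19/6, -7/6)

Set up U = [u_1 | ... | u_2] ∈ R^(3×2). The projector onto W = col(U) is P = U (U^T U)^(-1) U^T.
Compute U^T U =
  [3, 0]
  [0, 14],
and U^T v = (-5, 7).
Solve U^T U · c = U^T v for the coefficients: c = (-5/3, 1/2). The projection is proj_W(v) = U c.
Check: (v - proj_W(v)) · u_1 = 0  (should be 0).
Check: (v - proj_W(v)) · u_2 = 0  (should be 0).
Result: proj_W(v) = (2/3, -19/6, -7/6).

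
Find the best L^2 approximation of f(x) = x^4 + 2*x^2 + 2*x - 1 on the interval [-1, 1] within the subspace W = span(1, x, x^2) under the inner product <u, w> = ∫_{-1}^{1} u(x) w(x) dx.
g(x) = 20*x^2/7 + 2*x - 38/35

The best approximation g ∈ W is the orthogonal projection of f onto W. Writing g = a_0 + a_1 x + a_2 x^2, the coefficients solve the normal equations G · a = b where
  G_{ij} = <φ_i, φ_j> and b_i = <f, φ_i>, with φ_0 = 1, φ_1 = x, φ_2 = x^2.
G =
  [2, 0, 2/3]
  [0, 2/3, 0]
  [2/3, 0, 2/5],
b = (-4/15, 4/3, 44/105).
Solving gives a_0 = -38/35, a_1 = 2, a_2 = 20/7, so
  g(x) = 20*x^2/7 + 2*x - 38/35.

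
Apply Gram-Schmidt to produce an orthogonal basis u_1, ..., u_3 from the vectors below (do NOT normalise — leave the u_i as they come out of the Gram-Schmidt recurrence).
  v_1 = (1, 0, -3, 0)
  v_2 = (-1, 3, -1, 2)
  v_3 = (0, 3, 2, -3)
Orthogonal basis:
  u_1 = (1, 0, -3, 0)
  u_2 = (-6/5, 3, -2/5, 2)
  u_3 = (57/73, 186/73, 19/73, -241/73)

Apply the Gram-Schmidt recurrence
  u_1 = v_1
  u_i = v_i − Σ_{j<i} ((v_i · u_j) / (u_j · u_j)) · u_j.

Step by step this gives:
  u_1 = (1, 0, -3, 0)
  u_2 = (-6/5, 3, -2/5, 2)
  u_3 = (57/73, 186/73, 19/73, -241/73)

Orthogonality check:
  u_2 · u_1 = 0 (should be 0)
  u_3 · u_1 = 0 (should be 0)
  u_3 · u_2 = 0 (should be 0)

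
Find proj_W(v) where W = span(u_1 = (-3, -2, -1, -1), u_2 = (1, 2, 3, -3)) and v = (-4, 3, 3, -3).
proj_W(v) = (-123/74, 16/37, 187/74, -163/37)

Set up U = [u_1 | ... | u_2] ∈ R^(4×2). The projector onto W = col(U) is P = U (U^T U)^(-1) U^T.
Compute U^T U =
  [15, -7]
  [-7, 23],
and U^T v = (6, 20).
Solve U^T U · c = U^T v for the coefficients: c = (139/148, 171/148). The projection is proj_W(v) = U c.
Check: (v - proj_W(v)) · u_1 = 0  (should be 0).
Check: (v - proj_W(v)) · u_2 = 0  (should be 0).
Result: proj_W(v) = (-123/74, 16/37, 187/74, -163/37).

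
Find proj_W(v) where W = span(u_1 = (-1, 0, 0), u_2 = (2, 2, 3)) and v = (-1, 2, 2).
proj_W(v) = (-1, 20/13, 30/13)

Set up U = [u_1 | ... | u_2] ∈ R^(3×2). The projector onto W = col(U) is P = U (U^T U)^(-1) U^T.
Compute U^T U =
  [1, -2]
  [-2, 17],
and U^T v = (1, 8).
Solve U^T U · c = U^T v for the coefficients: c = (33/13, 10/13). The projection is proj_W(v) = U c.
Check: (v - proj_W(v)) · u_1 = 0  (should be 0).
Check: (v - proj_W(v)) · u_2 = 0  (should be 0).
Result: proj_W(v) = (-1, 20/13, 30/13).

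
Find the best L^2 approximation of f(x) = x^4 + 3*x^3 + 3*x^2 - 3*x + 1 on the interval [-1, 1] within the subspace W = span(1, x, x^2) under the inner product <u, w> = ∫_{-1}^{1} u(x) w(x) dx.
g(x) = 27*x^2/7 - 6*x/5 + 32/35

The best approximation g ∈ W is the orthogonal projection of f onto W. Writing g = a_0 + a_1 x + a_2 x^2, the coefficients solve the normal equations G · a = b where
  G_{ij} = <φ_i, φ_j> and b_i = <f, φ_i>, with φ_0 = 1, φ_1 = x, φ_2 = x^2.
G =
  [2, 0, 2/3]
  [0, 2/3, 0]
  [2/3, 0, 2/5],
b = (22/5, -4/5, 226/105).
Solving gives a_0 = 32/35, a_1 = -6/5, a_2 = 27/7, so
  g(x) = 27*x^2/7 - 6*x/5 + 32/35.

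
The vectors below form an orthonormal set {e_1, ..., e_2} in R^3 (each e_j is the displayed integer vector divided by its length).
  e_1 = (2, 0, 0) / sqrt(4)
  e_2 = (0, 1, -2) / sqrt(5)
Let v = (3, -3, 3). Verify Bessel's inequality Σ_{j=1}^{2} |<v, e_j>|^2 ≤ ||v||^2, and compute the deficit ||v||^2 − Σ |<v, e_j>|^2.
Σ |<v, e_j>|^2 = 126/5; ||v||^2 = 27; deficit = 9/5

Write each e_j = u_j / sqrt(<u_j, u_j>) where u_j is the displayed integer vector. Then <v, e_j> = <v, u_j> / sqrt(<u_j, u_j>), so |<v, e_j>|^2 = <v, u_j>^2 / <u_j, u_j>.
Coefficients: <v, e_1> = 6/sqrt(4), <v, e_2> = -9/sqrt(5).
Square and sum: Σ |<v, e_j>|^2 = 126/5.
Compute ||v||^2 = v·v = 27.
Deficit = 27 − 126/5 = 9/5 ≥ 0, confirming Bessel's inequality. (The deficit equals ||v − Σ <v,e_j> e_j||^2, the squared distance from v to span{e_j}.)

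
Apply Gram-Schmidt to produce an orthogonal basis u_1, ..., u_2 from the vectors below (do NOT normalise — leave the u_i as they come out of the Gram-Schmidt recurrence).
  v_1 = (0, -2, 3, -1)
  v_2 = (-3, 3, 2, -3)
Orthogonal basis:
  u_1 = (0, -2, 3, -1)
  u_2 = (-3, 24/7, 19/14, -39/14)

Apply the Gram-Schmidt recurrence
  u_1 = v_1
  u_i = v_i − Σ_{j<i} ((v_i · u_j) / (u_j · u_j)) · u_j.

Step by step this gives:
  u_1 = (0, -2, 3, -1)
  u_2 = (-3, 24/7, 19/14, -39/14)

Orthogonality check:
  u_2 · u_1 = 0 (should be 0)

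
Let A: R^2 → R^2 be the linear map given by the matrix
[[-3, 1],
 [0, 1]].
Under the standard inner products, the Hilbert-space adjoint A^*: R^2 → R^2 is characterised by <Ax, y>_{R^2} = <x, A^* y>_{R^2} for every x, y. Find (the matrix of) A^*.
A^* = A^T =
[[-3, 0],
 [1, 1]]

For real matrices with standard dot products, the defining identity <Ax, y> = <x, A^* y> gives (Ax)^T y = x^T (A^*) y, i.e. x^T A^T y = x^T (A^*) y. Since this holds for all x, y, we must have A^* = A^T. Therefore
A^* =
[[-3, 0],
 [1, 1]].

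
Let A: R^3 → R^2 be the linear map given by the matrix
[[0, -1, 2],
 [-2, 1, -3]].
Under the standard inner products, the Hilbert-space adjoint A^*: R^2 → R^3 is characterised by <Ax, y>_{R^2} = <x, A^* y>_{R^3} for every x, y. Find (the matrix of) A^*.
A^* = A^T =
[[0, -2],
 [-1, 1],
 [2, -3]]

For real matrices with standard dot products, the defining identity <Ax, y> = <x, A^* y> gives (Ax)^T y = x^T (A^*) y, i.e. x^T A^T y = x^T (A^*) y. Since this holds for all x, y, we must have A^* = A^T. Therefore
A^* =
[[0, -2],
 [-1, 1],
 [2, -3]].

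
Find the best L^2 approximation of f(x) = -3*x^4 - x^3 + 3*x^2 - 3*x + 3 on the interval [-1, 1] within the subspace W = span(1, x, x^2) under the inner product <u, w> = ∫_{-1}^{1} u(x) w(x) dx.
g(x) = 3*x^2/7 - 18*x/5 + 114/35

The best approximation g ∈ W is the orthogonal projection of f onto W. Writing g = a_0 + a_1 x + a_2 x^2, the coefficients solve the normal equations G · a = b where
  G_{ij} = <φ_i, φ_j> and b_i = <f, φ_i>, with φ_0 = 1, φ_1 = x, φ_2 = x^2.
G =
  [2, 0, 2/3]
  [0, 2/3, 0]
  [2/3, 0, 2/5],
b = (34/5, -12/5, 82/35).
Solving gives a_0 = 114/35, a_1 = -18/5, a_2 = 3/7, so
  g(x) = 3*x^2/7 - 18*x/5 + 114/35.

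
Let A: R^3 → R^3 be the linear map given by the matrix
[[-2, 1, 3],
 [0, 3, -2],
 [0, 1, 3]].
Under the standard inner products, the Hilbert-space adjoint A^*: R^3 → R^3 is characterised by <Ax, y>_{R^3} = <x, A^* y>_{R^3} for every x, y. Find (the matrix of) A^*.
A^* = A^T =
[[-2, 0, 0],
 [1, 3, 1],
 [3, -2, 3]]

For real matrices with standard dot products, the defining identity <Ax, y> = <x, A^* y> gives (Ax)^T y = x^T (A^*) y, i.e. x^T A^T y = x^T (A^*) y. Since this holds for all x, y, we must have A^* = A^T. Therefore
A^* =
[[-2, 0, 0],
 [1, 3, 1],
 [3, -2, 3]].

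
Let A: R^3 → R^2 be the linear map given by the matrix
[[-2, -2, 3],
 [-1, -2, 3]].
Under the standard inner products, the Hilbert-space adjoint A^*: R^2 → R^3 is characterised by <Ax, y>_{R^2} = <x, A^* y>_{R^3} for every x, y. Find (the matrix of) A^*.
A^* = A^T =
[[-2, -1],
 [-2, -2],
 [3, 3]]

For real matrices with standard dot products, the defining identity <Ax, y> = <x, A^* y> gives (Ax)^T y = x^T (A^*) y, i.e. x^T A^T y = x^T (A^*) y. Since this holds for all x, y, we must have A^* = A^T. Therefore
A^* =
[[-2, -1],
 [-2, -2],
 [3, 3]].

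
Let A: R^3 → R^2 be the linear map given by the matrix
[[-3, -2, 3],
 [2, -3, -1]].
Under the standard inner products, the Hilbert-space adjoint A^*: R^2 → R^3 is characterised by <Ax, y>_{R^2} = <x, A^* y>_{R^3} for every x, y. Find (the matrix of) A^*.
A^* = A^T =
[[-3, 2],
 [-2, -3],
 [3, -1]]

For real matrices with standard dot products, the defining identity <Ax, y> = <x, A^* y> gives (Ax)^T y = x^T (A^*) y, i.e. x^T A^T y = x^T (A^*) y. Since this holds for all x, y, we must have A^* = A^T. Therefore
A^* =
[[-3, 2],
 [-2, -3],
 [3, -1]].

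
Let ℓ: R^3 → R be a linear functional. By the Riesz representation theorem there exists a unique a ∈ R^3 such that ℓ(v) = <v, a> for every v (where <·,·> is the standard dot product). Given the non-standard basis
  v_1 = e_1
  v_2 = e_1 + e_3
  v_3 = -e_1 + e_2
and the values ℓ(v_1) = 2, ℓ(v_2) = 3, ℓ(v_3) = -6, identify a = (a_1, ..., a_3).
a = (2, -4, 1)

Write a = (a_1, ..., a_3) in the standard basis. For each basis vector v_i, ℓ(v_i) = <v_i, a> is a linear equation in the a_j's. Collect the n equations into a matrix system V a = ℓ, where row i of V is v_i (expressed in the standard basis). Since V is invertible (lower-triangular with 1s on the diagonal, up to permutation), solve by back-substitution:
  V =
[[1, 0, 0],
 [1, 0, 1],
 [-1, 1, 0]]
  V a = (2, 3, -6)
Solving gives a = (2, -4, 1).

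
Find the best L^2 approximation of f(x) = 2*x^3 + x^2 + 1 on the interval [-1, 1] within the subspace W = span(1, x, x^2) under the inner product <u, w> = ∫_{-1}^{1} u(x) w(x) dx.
g(x) = x^2 + 6*x/5 + 1

The best approximation g ∈ W is the orthogonal projection of f onto W. Writing g = a_0 + a_1 x + a_2 x^2, the coefficients solve the normal equations G · a = b where
  G_{ij} = <φ_i, φ_j> and b_i = <f, φ_i>, with φ_0 = 1, φ_1 = x, φ_2 = x^2.
G =
  [2, 0, 2/3]
  [0, 2/3, 0]
  [2/3, 0, 2/5],
b = (8/3, 4/5, 16/15).
Solving gives a_0 = 1, a_1 = 6/5, a_2 = 1, so
  g(x) = x^2 + 6*x/5 + 1.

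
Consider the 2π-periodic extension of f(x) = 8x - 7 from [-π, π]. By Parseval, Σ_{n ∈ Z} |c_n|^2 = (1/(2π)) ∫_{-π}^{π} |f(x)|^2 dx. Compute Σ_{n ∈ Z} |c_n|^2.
Σ |c_n|^2 = 64π^2/3 + 49

Expand and integrate term by term over [-π, π]:
  ∫ (8x)^2 dx = 64·(2π^3/3); ∫ 2·8·(-7)·x dx = 0 (odd integrand); ∫ (-7)^2 dx = 49·2π.
So (1/(2π)) ∫_{-π}^{π} (8x - 7)^2 dx = 64π^2/3 + 49 = 64π^2/3 + 49.
Parseval ⇒ Σ |c_n|^2 = 64π^2/3 + 49.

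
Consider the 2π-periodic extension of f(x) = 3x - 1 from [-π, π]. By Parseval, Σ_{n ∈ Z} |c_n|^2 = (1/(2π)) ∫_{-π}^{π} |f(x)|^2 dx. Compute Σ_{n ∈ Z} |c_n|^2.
Σ |c_n|^2 = 3π^2 + 1

Expand and integrate term by term over [-π, π]:
  ∫ (3x)^2 dx = 9·(2π^3/3); ∫ 2·3·(-1)·x dx = 0 (odd integrand); ∫ (-1)^2 dx = 1·2π.
So (1/(2π)) ∫_{-π}^{π} (3x - 1)^2 dx = 9π^2/3 + 1 = 3π^2 + 1.
Parseval ⇒ Σ |c_n|^2 = 3π^2 + 1.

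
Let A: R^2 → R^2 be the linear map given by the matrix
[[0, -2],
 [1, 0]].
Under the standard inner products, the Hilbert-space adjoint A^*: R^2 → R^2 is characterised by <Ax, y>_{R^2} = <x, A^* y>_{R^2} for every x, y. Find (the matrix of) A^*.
A^* = A^T =
[[0, 1],
 [-2, 0]]

For real matrices with standard dot products, the defining identity <Ax, y> = <x, A^* y> gives (Ax)^T y = x^T (A^*) y, i.e. x^T A^T y = x^T (A^*) y. Since this holds for all x, y, we must have A^* = A^T. Therefore
A^* =
[[0, 1],
 [-2, 0]].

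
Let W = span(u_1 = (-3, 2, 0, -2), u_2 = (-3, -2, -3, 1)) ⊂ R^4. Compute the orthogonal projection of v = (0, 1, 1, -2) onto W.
proj_W(v) = (-33/191, 296/191, 411/382, -455/382)

Set up U = [u_1 | ... | u_2] ∈ R^(4×2). The projector onto W = col(U) is P = U (U^T U)^(-1) U^T.
Compute U^T U =
  [17, 3]
  [3, 23],
and U^T v = (6, -7).
Solve U^T U · c = U^T v for the coefficients: c = (159/382, -137/382). The projection is proj_W(v) = U c.
Check: (v - proj_W(v)) · u_1 = 0  (should be 0).
Check: (v - proj_W(v)) · u_2 = 0  (should be 0).
Result: proj_W(v) = (-33/191, 296/191, 411/382, -455/382).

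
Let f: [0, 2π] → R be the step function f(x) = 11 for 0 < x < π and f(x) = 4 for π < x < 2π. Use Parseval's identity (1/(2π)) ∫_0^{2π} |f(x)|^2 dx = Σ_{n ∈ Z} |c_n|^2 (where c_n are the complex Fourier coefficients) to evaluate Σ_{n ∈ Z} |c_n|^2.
Σ |c_n|^2 = 137/2

Parseval equates the L^2 energy of f (normalised by 1/(2π)) with the ℓ^2 sum of its Fourier coefficients: (1/(2π)) ∫_0^{2π} |f|^2 = Σ |c_n|^2.
Compute the left side: (1/(2π)) [∫_0^π 11^2 dx + ∫_π^{2π} 4^2 dx] = (1/(2π)) · (121π + 16π) = (121 + 16)/2 = 137/2.
So Σ_{n ∈ Z} |c_n|^2 = 137/2.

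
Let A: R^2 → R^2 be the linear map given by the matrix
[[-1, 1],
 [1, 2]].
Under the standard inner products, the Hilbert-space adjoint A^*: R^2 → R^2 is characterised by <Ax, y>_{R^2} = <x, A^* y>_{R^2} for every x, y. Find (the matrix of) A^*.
A^* = A^T =
[[-1, 1],
 [1, 2]]

For real matrices with standard dot products, the defining identity <Ax, y> = <x, A^* y> gives (Ax)^T y = x^T (A^*) y, i.e. x^T A^T y = x^T (A^*) y. Since this holds for all x, y, we must have A^* = A^T. Therefore
A^* =
[[-1, 1],
 [1, 2]].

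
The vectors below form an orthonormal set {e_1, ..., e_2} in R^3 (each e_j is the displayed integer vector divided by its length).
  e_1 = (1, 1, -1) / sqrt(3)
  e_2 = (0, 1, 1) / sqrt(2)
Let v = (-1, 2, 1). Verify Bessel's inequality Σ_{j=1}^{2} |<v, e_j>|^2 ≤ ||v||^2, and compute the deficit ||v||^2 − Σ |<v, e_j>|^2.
Σ |<v, e_j>|^2 = 9/2; ||v||^2 = 6; deficit = 3/2

Write each e_j = u_j / sqrt(<u_j, u_j>) where u_j is the displayed integer vector. Then <v, e_j> = <v, u_j> / sqrt(<u_j, u_j>), so |<v, e_j>|^2 = <v, u_j>^2 / <u_j, u_j>.
Coefficients: <v, e_1> = 0/sqrt(3), <v, e_2> = 3/sqrt(2).
Square and sum: Σ |<v, e_j>|^2 = 9/2.
Compute ||v||^2 = v·v = 6.
Deficit = 6 − 9/2 = 3/2 ≥ 0, confirming Bessel's inequality. (The deficit equals ||v − Σ <v,e_j> e_j||^2, the squared distance from v to span{e_j}.)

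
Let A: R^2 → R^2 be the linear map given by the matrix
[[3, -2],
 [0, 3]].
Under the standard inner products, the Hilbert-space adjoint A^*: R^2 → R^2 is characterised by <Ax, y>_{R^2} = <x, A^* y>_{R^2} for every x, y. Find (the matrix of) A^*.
A^* = A^T =
[[3, 0],
 [-2, 3]]

For real matrices with standard dot products, the defining identity <Ax, y> = <x, A^* y> gives (Ax)^T y = x^T (A^*) y, i.e. x^T A^T y = x^T (A^*) y. Since this holds for all x, y, we must have A^* = A^T. Therefore
A^* =
[[3, 0],
 [-2, 3]].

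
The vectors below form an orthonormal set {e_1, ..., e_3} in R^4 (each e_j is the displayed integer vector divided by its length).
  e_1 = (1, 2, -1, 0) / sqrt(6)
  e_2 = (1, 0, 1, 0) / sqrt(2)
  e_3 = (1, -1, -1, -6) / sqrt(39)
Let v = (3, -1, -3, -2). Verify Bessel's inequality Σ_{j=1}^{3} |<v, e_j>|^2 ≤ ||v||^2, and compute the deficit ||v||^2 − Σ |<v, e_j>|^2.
Σ |<v, e_j>|^2 = 155/13; ||v||^2 = 23; deficit = 144/13

Write each e_j = u_j / sqrt(<u_j, u_j>) where u_j is the displayed integer vector. Then <v, e_j> = <v, u_j> / sqrt(<u_j, u_j>), so |<v, e_j>|^2 = <v, u_j>^2 / <u_j, u_j>.
Coefficients: <v, e_1> = 4/sqrt(6), <v, e_2> = 0/sqrt(2), <v, e_3> = 19/sqrt(39).
Square and sum: Σ |<v, e_j>|^2 = 155/13.
Compute ||v||^2 = v·v = 23.
Deficit = 23 − 155/13 = 144/13 ≥ 0, confirming Bessel's inequality. (The deficit equals ||v − Σ <v,e_j> e_j||^2, the squared distance from v to span{e_j}.)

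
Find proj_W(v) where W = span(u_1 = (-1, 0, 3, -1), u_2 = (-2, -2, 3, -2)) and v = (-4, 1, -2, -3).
proj_W(v) = (-49/62, -53/31, -6/31, -49/62)

Set up U = [u_1 | ... | u_2] ∈ R^(4×2). The projector onto W = col(U) is P = U (U^T U)^(-1) U^T.
Compute U^T U =
  [11, 13]
  [13, 21],
and U^T v = (1, 6).
Solve U^T U · c = U^T v for the coefficients: c = (-57/62, 53/62). The projection is proj_W(v) = U c.
Check: (v - proj_W(v)) · u_1 = 0  (should be 0).
Check: (v - proj_W(v)) · u_2 = 0  (should be 0).
Result: proj_W(v) = (-49/62, -53/31, -6/31, -49/62).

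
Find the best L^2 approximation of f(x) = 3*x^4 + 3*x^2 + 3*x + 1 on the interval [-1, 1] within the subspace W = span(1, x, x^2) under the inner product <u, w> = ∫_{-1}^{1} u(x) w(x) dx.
g(x) = 39*x^2/7 + 3*x + 26/35

The best approximation g ∈ W is the orthogonal projection of f onto W. Writing g = a_0 + a_1 x + a_2 x^2, the coefficients solve the normal equations G · a = b where
  G_{ij} = <φ_i, φ_j> and b_i = <f, φ_i>, with φ_0 = 1, φ_1 = x, φ_2 = x^2.
G =
  [2, 0, 2/3]
  [0, 2/3, 0]
  [2/3, 0, 2/5],
b = (26/5, 2, 286/105).
Solving gives a_0 = 26/35, a_1 = 3, a_2 = 39/7, so
  g(x) = 39*x^2/7 + 3*x + 26/35.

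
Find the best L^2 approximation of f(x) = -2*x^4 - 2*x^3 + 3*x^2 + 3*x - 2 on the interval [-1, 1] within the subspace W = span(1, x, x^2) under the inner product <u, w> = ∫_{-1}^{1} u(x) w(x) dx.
g(x) = 9*x^2/7 + 9*x/5 - 64/35

The best approximation g ∈ W is the orthogonal projection of f onto W. Writing g = a_0 + a_1 x + a_2 x^2, the coefficients solve the normal equations G · a = b where
  G_{ij} = <φ_i, φ_j> and b_i = <f, φ_i>, with φ_0 = 1, φ_1 = x, φ_2 = x^2.
G =
  [2, 0, 2/3]
  [0, 2/3, 0]
  [2/3, 0, 2/5],
b = (-14/5, 6/5, -74/105).
Solving gives a_0 = -64/35, a_1 = 9/5, a_2 = 9/7, so
  g(x) = 9*x^2/7 + 9*x/5 - 64/35.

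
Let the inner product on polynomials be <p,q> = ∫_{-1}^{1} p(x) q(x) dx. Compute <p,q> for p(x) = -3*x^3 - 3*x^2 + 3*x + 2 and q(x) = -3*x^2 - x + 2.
<p,q> = 14/5

Expand the product: p(x)·q(x) = 9*x^5 + 12*x^4 - 12*x^3 - 15*x^2 + 4*x + 4.
∫_{-1}^{1} of each monomial x^k gives [2/(k+1) if k even, 0 if k odd]. Integrating term-by-term (or equivalently evaluating the antiderivative F(x) = 3*x^6/2 + 12*x^5/5 - 3*x^4 - 5*x^3 + 2*x^2 + 4*x at the endpoints):
  F(1) − F(−1) = 19/10 − (-9/10) = 14/5.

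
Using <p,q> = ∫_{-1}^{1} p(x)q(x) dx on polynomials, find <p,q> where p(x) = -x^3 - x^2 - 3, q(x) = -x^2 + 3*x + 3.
<p,q> = -94/5

Expand the product: p(x)·q(x) = x^5 - 2*x^4 - 6*x^3 - 9*x - 9.
∫_{-1}^{1} of each monomial x^k gives [2/(k+1) if k even, 0 if k odd]. Integrating term-by-term (or equivalently evaluating the antiderivative F(x) = x^6/6 - 2*x^5/5 - 3*x^4/2 - 9*x^2/2 - 9*x at the endpoints):
  F(1) − F(−1) = -457/30 − (107/30) = -94/5.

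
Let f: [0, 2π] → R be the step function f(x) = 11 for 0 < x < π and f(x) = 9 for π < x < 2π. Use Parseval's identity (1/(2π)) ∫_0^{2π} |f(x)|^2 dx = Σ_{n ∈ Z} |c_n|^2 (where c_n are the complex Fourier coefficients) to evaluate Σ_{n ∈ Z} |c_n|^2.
Σ |c_n|^2 = 101

Parseval equates the L^2 energy of f (normalised by 1/(2π)) with the ℓ^2 sum of its Fourier coefficients: (1/(2π)) ∫_0^{2π} |f|^2 = Σ |c_n|^2.
Compute the left side: (1/(2π)) [∫_0^π 11^2 dx + ∫_π^{2π} 9^2 dx] = (1/(2π)) · (121π + 81π) = (121 + 81)/2 = 101.
So Σ_{n ∈ Z} |c_n|^2 = 101.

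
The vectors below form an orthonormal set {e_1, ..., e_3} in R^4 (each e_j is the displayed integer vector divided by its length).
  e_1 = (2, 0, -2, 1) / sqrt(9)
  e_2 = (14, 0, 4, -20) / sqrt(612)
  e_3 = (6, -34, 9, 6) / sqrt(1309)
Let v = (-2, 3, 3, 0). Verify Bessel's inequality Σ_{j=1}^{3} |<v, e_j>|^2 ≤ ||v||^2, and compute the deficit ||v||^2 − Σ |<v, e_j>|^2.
Σ |<v, e_j>|^2 = 1333/77; ||v||^2 = 22; deficit = 361/77

Write each e_j = u_j / sqrt(<u_j, u_j>) where u_j is the displayed integer vector. Then <v, e_j> = <v, u_j> / sqrt(<u_j, u_j>), so |<v, e_j>|^2 = <v, u_j>^2 / <u_j, u_j>.
Coefficients: <v, e_1> = -10/sqrt(9), <v, e_2> = -16/sqrt(612), <v, e_3> = -87/sqrt(1309).
Square and sum: Σ |<v, e_j>|^2 = 1333/77.
Compute ||v||^2 = v·v = 22.
Deficit = 22 − 1333/77 = 361/77 ≥ 0, confirming Bessel's inequality. (The deficit equals ||v − Σ <v,e_j> e_j||^2, the squared distance from v to span{e_j}.)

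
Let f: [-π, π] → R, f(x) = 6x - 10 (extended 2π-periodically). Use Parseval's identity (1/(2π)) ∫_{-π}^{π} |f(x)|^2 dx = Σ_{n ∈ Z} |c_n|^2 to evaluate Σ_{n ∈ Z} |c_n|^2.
Σ |c_n|^2 = 12π^2 + 100

Expand and integrate term by term over [-π, π]:
  ∫ (6x)^2 dx = 36·(2π^3/3); ∫ 2·6·(-10)·x dx = 0 (odd integrand); ∫ (-10)^2 dx = 100·2π.
So (1/(2π)) ∫_{-π}^{π} (6x - 10)^2 dx = 36π^2/3 + 100 = 12π^2 + 100.
Parseval ⇒ Σ |c_n|^2 = 12π^2 + 100.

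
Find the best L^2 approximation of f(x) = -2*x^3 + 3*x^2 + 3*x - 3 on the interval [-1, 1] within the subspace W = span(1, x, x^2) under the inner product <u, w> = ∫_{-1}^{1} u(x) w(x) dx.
g(x) = 3*x^2 + 9*x/5 - 3

The best approximation g ∈ W is the orthogonal projection of f onto W. Writing g = a_0 + a_1 x + a_2 x^2, the coefficients solve the normal equations G · a = b where
  G_{ij} = <φ_i, φ_j> and b_i = <f, φ_i>, with φ_0 = 1, φ_1 = x, φ_2 = x^2.
G =
  [2, 0, 2/3]
  [0, 2/3, 0]
  [2/3, 0, 2/5],
b = (-4, 6/5, -4/5).
Solving gives a_0 = -3, a_1 = 9/5, a_2 = 3, so
  g(x) = 3*x^2 + 9*x/5 - 3.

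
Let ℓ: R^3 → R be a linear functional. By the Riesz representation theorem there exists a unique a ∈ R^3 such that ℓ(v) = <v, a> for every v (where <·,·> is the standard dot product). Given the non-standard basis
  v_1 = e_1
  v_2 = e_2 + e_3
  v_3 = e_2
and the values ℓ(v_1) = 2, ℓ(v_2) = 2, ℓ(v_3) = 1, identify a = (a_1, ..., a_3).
a = (2, 1, 1)

Write a = (a_1, ..., a_3) in the standard basis. For each basis vector v_i, ℓ(v_i) = <v_i, a> is a linear equation in the a_j's. Collect the n equations into a matrix system V a = ℓ, where row i of V is v_i (expressed in the standard basis). Since V is invertible (lower-triangular with 1s on the diagonal, up to permutation), solve by back-substitution:
  V =
[[1, 0, 0],
 [0, 1, 1],
 [0, 1, 0]]
  V a = (2, 2, 1)
Solving gives a = (2, 1, 1).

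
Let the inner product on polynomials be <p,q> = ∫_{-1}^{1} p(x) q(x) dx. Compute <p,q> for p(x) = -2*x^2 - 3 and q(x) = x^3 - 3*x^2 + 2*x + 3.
<p,q> = -68/5

Expand the product: p(x)·q(x) = -2*x^5 + 6*x^4 - 7*x^3 + 3*x^2 - 6*x - 9.
∫_{-1}^{1} of each monomial x^k gives [2/(k+1) if k even, 0 if k odd]. Integrating term-by-term (or equivalently evaluating the antiderivative F(x) = -x^6/3 + 6*x^5/5 - 7*x^4/4 + x^3 - 3*x^2 - 9*x at the endpoints):
  F(1) − F(−1) = -713/60 − (103/60) = -68/5.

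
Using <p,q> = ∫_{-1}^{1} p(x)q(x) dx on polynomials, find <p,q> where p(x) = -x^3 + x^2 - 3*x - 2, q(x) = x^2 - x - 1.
<p,q> = 24/5

Expand the product: p(x)·q(x) = -x^5 + 2*x^4 - 3*x^3 + 5*x + 2.
∫_{-1}^{1} of each monomial x^k gives [2/(k+1) if k even, 0 if k odd]. Integrating term-by-term (or equivalently evaluating the antiderivative F(x) = -x^6/6 + 2*x^5/5 - 3*x^4/4 + 5*x^2/2 + 2*x at the endpoints):
  F(1) − F(−1) = 239/60 − (-49/60) = 24/5.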